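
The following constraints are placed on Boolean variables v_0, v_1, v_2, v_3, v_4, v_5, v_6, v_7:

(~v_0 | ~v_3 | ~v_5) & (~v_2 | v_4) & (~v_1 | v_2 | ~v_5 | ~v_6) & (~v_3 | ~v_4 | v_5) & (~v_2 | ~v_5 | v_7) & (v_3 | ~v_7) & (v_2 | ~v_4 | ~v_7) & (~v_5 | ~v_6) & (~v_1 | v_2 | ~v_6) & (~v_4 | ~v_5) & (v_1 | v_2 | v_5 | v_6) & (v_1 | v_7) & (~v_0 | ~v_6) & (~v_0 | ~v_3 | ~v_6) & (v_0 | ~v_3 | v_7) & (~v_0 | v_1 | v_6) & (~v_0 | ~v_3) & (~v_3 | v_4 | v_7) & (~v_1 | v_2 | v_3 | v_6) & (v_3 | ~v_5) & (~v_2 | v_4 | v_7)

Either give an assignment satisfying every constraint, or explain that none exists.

v_0 = False, v_1 = True, v_2 = True, v_3 = False, v_4 = True, v_5 = False, v_6 = False, v_7 = False

Set v_0 = False.
Set v_1 = True.
Set v_2 = True.
  then (~v_2 | v_4) forces v_4 = True.
  then (~v_4 | ~v_5) forces v_5 = False.
  then (~v_3 | ~v_4 | v_5) forces v_3 = False.
  then (v_3 | ~v_7) forces v_7 = False.
Set v_6 = False.
All clauses satisfied.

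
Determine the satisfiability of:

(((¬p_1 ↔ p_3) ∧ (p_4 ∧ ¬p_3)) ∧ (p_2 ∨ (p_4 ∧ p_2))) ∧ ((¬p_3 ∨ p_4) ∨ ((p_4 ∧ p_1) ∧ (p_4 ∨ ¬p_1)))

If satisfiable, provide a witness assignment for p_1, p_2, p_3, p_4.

p_1=T, p_2=T, p_3=F, p_4=T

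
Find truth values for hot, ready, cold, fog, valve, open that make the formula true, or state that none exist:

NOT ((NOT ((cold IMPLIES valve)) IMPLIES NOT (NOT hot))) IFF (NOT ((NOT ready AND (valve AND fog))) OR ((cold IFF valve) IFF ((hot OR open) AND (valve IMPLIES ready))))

hot = True, ready = False, cold = True, fog = True, valve = True, open = True

  NOT ((NOT ((cold IMPLIES valve)) IMPLIES NOT (NOT hot))) IFF (NOT ((NOT ready AND (valve AND fog))) OR ((cold IFF valve) IFF ((hot OR open) AND (valve IMPLIES ready)))) = True
    NOT ((NOT ((cold IMPLIES valve)) IMPLIES NOT (NOT hot))) = False
      NOT ((cold IMPLIES valve)) IMPLIES NOT (NOT hot) = True
        NOT ((cold IMPLIES valve)) = False
          cold IMPLIES valve = True
        NOT (NOT hot) = True
          NOT hot = False
    NOT ((NOT ready AND (valve AND fog))) OR ((cold IFF valve) IFF ((hot OR open) AND (valve IMPLIES ready))) = False
      NOT ((NOT ready AND (valve AND fog))) = False
        NOT ready AND (valve AND fog) = True
          NOT ready = True
          valve AND fog = True
      (cold IFF valve) IFF ((hot OR open) AND (valve IMPLIES ready)) = False
        cold IFF valve = True
        (hot OR open) AND (valve IMPLIES ready) = False
          hot OR open = True
          valve IMPLIES ready = False
The formula evaluates to True.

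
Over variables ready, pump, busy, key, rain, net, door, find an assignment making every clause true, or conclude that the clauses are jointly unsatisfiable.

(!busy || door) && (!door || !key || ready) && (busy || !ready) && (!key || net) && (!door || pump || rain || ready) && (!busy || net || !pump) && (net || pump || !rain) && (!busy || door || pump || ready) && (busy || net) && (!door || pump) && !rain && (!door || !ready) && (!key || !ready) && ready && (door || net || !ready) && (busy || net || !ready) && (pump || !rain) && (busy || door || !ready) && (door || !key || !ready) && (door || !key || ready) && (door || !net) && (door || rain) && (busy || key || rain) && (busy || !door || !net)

Unsatisfiable

Case ready = True:
  (busy || !ready) forces busy = True.
  (!busy || door) forces door = True.
  Clause (!door || !ready) is falsified — contradiction.
Case ready = False:
  Clause (ready) is falsified — contradiction.
Both cases fail, so the formula is unsatisfiable.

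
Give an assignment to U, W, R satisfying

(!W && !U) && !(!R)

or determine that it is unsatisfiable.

U = False; W = False; R = True

  !W && !U = True
    !W = True
    !U = True
  !(!R) = True
    !R = False
Both conjuncts True, so the formula holds.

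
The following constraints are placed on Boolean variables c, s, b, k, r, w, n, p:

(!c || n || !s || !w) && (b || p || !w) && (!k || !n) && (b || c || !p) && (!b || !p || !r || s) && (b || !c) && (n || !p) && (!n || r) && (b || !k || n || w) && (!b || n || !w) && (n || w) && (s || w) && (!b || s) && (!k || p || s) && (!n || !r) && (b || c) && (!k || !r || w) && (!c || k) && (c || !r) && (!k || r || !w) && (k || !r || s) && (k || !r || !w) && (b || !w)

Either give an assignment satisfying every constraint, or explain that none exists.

No satisfying assignment exists.

Case n = True:
  (!k || !n) forces k = False.
  (!n || r) forces r = True.
  Clause (!n || !r) is falsified — contradiction.
Case n = False:
  (n || !p) forces p = False.
  (n || w) forces w = True.
  (b || p || !w) forces b = True.
  Clause (!b || n || !w) is falsified — contradiction.
Both cases fail, so the formula is unsatisfiable.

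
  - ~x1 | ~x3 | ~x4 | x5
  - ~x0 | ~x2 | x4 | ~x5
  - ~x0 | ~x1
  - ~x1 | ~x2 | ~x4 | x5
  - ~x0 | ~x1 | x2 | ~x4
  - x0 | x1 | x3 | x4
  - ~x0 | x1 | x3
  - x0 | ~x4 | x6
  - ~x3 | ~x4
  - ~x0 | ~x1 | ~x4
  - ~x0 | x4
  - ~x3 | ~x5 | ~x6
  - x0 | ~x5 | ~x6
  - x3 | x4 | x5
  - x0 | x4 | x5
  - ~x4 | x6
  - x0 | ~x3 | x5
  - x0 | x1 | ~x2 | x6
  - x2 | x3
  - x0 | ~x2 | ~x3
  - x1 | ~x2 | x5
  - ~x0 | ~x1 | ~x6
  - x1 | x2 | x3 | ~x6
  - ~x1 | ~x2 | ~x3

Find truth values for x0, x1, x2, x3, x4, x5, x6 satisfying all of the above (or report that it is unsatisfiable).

Try x0 = True:
  (~x0 | ~x1) forces x1 = False.
  (~x0 | x1 | x3) forces x3 = True.
  (~x3 | ~x4) forces x4 = False.
  clause (~x0 | x4) is falsified — backtrack.
So x0 = False.
Set x1 = True.
Set x2 = False.
  then (x2 | x3) forces x3 = True.
  then (~x3 | ~x4) forces x4 = False.
  then (x0 | x4 | x5) forces x5 = True.
  then (~x3 | ~x5 | ~x6) forces x6 = False.
All clauses satisfied.

x0: False; x1: True; x2: False; x3: True; x4: False; x5: True; x6: False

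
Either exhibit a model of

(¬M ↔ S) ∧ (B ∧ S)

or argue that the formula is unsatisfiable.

M = False; S = True; B = True

  ¬M ↔ S = True
    ¬M = True
  B ∧ S = True
Both conjuncts True, so the formula holds.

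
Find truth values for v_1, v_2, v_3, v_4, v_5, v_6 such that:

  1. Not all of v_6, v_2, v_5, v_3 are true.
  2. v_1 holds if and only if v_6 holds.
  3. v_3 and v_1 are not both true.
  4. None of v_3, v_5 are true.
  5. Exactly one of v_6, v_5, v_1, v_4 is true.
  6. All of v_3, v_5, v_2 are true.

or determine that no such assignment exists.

Case v_3 = True:
  Constraint (4) is violated (v_3=T) — contradiction.
Case v_3 = False:
  Constraint (6) is violated (v_3=F) — contradiction.
Both cases fail — unsatisfiable.

UNSATISFIABLE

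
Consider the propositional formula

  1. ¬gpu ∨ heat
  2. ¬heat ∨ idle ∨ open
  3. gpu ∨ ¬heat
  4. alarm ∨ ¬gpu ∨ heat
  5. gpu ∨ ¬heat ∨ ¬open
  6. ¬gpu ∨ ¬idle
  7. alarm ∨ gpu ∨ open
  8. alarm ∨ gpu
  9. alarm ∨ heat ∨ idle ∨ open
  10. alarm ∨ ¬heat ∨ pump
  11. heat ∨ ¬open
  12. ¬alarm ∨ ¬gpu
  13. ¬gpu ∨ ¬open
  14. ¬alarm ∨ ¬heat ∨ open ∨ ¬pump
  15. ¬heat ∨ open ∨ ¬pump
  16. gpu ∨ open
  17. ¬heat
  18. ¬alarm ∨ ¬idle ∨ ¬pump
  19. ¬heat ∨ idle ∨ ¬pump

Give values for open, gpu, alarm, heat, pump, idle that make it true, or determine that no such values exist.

The formula is unsatisfiable.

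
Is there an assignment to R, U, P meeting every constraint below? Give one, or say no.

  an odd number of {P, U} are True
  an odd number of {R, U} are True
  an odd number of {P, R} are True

The formula is unsatisfiable.

Adding constraints 1, 2, 3 mod 2: every variable appears an even number of times on the left, so the left side is 0.
But the right sides sum to 1 (mod 2). 0 ≠ 1 — the system is inconsistent.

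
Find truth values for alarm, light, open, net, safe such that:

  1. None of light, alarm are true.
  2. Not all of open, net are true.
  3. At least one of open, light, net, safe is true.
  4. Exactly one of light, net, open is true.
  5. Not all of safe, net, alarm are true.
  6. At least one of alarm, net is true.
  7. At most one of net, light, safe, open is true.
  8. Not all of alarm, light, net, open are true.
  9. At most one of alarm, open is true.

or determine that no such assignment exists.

alarm = False, light = False, open = False, net = True, safe = False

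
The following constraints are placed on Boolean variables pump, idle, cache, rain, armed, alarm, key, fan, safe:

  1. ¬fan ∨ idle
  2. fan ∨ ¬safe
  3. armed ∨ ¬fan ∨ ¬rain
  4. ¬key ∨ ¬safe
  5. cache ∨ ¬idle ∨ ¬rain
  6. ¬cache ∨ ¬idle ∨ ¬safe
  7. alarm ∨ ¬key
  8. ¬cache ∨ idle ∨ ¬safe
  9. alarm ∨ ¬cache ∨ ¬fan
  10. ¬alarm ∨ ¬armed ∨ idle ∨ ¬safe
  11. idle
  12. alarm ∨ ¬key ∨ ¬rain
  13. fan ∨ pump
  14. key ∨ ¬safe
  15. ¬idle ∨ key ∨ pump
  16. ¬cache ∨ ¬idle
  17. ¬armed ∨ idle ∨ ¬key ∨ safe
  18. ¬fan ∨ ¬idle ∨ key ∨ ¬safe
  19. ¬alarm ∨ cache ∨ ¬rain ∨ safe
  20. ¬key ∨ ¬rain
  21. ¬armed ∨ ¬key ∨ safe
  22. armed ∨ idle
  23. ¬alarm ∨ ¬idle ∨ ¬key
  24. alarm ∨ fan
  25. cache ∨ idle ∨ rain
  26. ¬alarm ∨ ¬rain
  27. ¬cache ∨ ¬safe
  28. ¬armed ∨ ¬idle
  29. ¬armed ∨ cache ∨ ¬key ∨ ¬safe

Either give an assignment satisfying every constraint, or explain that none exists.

Unit clause (idle) forces idle = True.
In (¬cache ∨ ¬idle) only ¬cache is left, so cache = False.
In (¬armed ∨ ¬idle) only ¬armed is left, so armed = False.
In (cache ∨ ¬idle ∨ ¬rain) only ¬rain is left, so rain = False.
Try pump = False:
  (fan ∨ pump) forces fan = True.
  (¬idle ∨ key ∨ pump) forces key = True.
  (¬key ∨ ¬safe) forces safe = False.
  (alarm ∨ ¬key) forces alarm = True.
  clause (¬alarm ∨ ¬idle ∨ ¬key) is falsified — backtrack.
So pump = True.
Set alarm = True.
  then (¬alarm ∨ ¬idle ∨ ¬key) forces key = False.
  then (key ∨ ¬safe) forces safe = False.
Set fan = True.
All clauses satisfied.

pump: True, idle: True, cache: False, rain: False, armed: False, alarm: True, key: False, fan: True, safe: False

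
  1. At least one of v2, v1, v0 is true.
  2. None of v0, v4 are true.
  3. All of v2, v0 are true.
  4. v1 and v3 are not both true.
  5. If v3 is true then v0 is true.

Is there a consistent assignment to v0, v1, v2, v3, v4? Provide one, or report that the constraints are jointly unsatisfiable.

Case v0 = True:
  Constraint (2) is violated (v0=T) — contradiction.
Case v0 = False:
  Constraint (3) is violated (v0=F) — contradiction.
Both cases fail — unsatisfiable.

Unsatisfiable — no assignment works.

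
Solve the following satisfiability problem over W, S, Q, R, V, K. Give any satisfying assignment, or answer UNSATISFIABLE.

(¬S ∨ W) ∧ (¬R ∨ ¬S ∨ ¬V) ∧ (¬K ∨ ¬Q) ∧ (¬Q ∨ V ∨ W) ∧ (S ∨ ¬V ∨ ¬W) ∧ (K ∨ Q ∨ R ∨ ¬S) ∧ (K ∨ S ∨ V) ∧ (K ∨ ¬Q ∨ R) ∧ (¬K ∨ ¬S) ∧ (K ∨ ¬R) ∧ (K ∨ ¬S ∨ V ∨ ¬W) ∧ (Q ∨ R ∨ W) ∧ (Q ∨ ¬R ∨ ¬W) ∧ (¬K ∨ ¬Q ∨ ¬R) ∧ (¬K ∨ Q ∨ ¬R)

W: True; S: False; Q: False; R: False; V: False; K: True

Set W = True.
Try S = True:
  (¬K ∨ ¬S) forces K = False.
  (K ∨ ¬R) forces R = False.
  (K ∨ Q ∨ R ∨ ¬S) forces Q = True.
  clause (K ∨ ¬Q ∨ R) is falsified — backtrack.
So S = False.
  then (S ∨ ¬V ∨ ¬W) forces V = False.
  then (K ∨ S ∨ V) forces K = True.
  then (¬K ∨ ¬Q) forces Q = False.
  then (Q ∨ ¬R ∨ ¬W) forces R = False.
All clauses satisfied.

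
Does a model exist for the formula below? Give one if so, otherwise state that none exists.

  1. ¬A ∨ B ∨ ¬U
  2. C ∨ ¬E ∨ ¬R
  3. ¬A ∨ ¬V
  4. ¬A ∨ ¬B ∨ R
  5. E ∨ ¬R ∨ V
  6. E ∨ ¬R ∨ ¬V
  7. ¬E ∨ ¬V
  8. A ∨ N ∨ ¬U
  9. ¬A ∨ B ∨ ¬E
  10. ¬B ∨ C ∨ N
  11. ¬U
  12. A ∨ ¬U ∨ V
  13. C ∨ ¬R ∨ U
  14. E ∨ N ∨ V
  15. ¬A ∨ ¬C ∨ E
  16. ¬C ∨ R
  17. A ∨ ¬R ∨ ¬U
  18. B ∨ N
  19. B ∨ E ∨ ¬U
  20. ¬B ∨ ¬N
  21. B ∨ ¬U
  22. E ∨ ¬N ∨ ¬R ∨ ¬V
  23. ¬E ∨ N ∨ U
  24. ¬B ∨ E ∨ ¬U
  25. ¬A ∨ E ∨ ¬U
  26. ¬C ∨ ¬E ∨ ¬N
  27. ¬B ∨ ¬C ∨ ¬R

Unit clause (¬U) forces U = False.
Set A = False.
Set R = False.
  then (¬C ∨ R) forces C = False.
Try B = True:
  (¬B ∨ C ∨ N) forces N = True.
  clause (¬B ∨ ¬N) is falsified — backtrack.
So B = False.
  then (B ∨ N) forces N = True.
Set V = False.
Set E = False.
All clauses satisfied.

A=F, R=F, B=F, C=F, V=F, E=F, N=T, U=F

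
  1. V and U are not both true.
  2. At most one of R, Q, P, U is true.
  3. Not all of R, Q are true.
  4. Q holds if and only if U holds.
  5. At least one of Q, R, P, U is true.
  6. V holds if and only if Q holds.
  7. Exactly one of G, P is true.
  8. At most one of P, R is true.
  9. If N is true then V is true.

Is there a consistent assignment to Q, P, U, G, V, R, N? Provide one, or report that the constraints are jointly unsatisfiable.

Q = False, P = True, U = False, G = False, V = False, R = False, N = False

  (1) V=F, U=F — not both ✓
  (2) {R, Q, P, U}: 1 true — at most one ✓
  (3) {R, Q}: 0/2 true — not all ✓
  (4) Q=F, U=F — same ✓
  (5) {Q, R, P, U}: 1 true — at least one ✓
  (6) V=F, Q=F — same ✓
  (7) {G, P}: 1 true — exactly one ✓
  (8) {P, R}: 1 true — at most one ✓
  (9) N=F ⇒ V: vacuous ✓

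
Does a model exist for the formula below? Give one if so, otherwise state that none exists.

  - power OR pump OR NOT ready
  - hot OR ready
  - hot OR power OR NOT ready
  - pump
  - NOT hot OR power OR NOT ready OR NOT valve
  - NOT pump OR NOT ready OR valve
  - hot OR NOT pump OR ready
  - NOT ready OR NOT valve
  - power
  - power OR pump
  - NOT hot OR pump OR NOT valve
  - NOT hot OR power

power: True, hot: True, pump: True, valve: True, ready: False

Unit clause (pump) forces pump = True.
Unit clause (power) forces power = True.
Try hot = False:
  (hot OR ready) forces ready = True.
  (NOT pump OR NOT ready OR valve) forces valve = True.
  clause (NOT ready OR NOT valve) is falsified — backtrack.
So hot = True.
Set valve = True.
  then (NOT ready OR NOT valve) forces ready = False.
All clauses satisfied.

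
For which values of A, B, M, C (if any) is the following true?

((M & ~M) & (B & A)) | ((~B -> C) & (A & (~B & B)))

Case B = True: the formula simplifies to (M & ~M) & A.
  M = True: the conjunct ~M is False.
  M = False: the conjunct M is False.
Case B = False: the formula becomes ((M & ~M) & False) | (C & False) = False.
Both cases fail — unsatisfiable.

The formula is unsatisfiable.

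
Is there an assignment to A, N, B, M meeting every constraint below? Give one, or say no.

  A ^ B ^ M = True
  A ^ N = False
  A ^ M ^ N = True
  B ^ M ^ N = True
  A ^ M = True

A = False; N = False; B = False; M = True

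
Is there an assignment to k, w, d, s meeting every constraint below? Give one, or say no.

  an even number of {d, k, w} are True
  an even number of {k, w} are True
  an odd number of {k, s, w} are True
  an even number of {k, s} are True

k=T, w=T, d=F, s=T

{d, k, w}: 2 true → even ✓
{k, w}: 2 true → even ✓
{k, s, w}: 3 true → odd ✓
{k, s}: 2 true → even ✓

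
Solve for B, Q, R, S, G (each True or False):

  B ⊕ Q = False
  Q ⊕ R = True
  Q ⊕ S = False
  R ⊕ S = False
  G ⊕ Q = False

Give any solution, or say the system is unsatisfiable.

No satisfying assignment exists.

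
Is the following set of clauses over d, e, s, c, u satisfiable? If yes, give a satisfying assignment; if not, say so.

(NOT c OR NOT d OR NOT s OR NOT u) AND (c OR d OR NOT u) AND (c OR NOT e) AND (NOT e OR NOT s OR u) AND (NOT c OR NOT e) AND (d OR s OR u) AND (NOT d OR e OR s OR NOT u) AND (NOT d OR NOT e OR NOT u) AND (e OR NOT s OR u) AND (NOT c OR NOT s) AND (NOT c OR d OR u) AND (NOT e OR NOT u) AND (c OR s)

Set d = True.
Try e = True:
  (c OR NOT e) forces c = True.
  clause (NOT c OR NOT e) is falsified — backtrack.
So e = False.
Set s = True.
  then (e OR NOT s OR u) forces u = True.
  then (NOT c OR NOT s) forces c = False.
All clauses satisfied.

d = True, e = False, s = True, c = False, u = True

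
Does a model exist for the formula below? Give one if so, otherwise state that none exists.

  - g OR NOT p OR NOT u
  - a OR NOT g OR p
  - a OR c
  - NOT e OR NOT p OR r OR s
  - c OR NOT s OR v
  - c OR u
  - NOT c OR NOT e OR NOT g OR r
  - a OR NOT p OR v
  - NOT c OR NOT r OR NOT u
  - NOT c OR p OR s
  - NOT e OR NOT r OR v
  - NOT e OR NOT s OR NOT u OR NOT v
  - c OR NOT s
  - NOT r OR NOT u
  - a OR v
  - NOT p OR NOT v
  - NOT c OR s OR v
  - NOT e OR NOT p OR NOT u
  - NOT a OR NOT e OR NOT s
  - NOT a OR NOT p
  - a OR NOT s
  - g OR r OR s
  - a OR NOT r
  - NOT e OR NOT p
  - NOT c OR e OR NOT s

e = False, u = True, c = False, s = False, p = False, v = False, a = True, g = True, r = False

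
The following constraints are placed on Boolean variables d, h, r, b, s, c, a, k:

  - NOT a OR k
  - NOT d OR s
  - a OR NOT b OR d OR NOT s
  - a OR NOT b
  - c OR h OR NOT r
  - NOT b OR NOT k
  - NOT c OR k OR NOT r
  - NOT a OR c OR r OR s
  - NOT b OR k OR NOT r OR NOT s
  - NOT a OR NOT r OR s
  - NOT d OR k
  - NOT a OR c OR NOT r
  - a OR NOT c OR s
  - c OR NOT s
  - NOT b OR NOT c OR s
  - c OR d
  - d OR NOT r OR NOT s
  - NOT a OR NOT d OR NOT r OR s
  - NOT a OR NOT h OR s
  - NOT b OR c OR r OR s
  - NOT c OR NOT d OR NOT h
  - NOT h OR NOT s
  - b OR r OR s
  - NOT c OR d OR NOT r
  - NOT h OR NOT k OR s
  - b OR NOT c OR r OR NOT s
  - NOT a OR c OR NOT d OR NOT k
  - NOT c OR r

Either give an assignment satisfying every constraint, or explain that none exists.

Set d = True.
  then (NOT d OR s) forces s = True.
  then (NOT d OR k) forces k = True.
  then (c OR NOT s) forces c = True.
  then (NOT c OR NOT d OR NOT h) forces h = False.
  then (NOT c OR r) forces r = True.
  then (NOT b OR NOT k) forces b = False.
Set a = False.
All clauses satisfied.

d: True, h: False, r: True, b: False, s: True, c: True, a: False, k: True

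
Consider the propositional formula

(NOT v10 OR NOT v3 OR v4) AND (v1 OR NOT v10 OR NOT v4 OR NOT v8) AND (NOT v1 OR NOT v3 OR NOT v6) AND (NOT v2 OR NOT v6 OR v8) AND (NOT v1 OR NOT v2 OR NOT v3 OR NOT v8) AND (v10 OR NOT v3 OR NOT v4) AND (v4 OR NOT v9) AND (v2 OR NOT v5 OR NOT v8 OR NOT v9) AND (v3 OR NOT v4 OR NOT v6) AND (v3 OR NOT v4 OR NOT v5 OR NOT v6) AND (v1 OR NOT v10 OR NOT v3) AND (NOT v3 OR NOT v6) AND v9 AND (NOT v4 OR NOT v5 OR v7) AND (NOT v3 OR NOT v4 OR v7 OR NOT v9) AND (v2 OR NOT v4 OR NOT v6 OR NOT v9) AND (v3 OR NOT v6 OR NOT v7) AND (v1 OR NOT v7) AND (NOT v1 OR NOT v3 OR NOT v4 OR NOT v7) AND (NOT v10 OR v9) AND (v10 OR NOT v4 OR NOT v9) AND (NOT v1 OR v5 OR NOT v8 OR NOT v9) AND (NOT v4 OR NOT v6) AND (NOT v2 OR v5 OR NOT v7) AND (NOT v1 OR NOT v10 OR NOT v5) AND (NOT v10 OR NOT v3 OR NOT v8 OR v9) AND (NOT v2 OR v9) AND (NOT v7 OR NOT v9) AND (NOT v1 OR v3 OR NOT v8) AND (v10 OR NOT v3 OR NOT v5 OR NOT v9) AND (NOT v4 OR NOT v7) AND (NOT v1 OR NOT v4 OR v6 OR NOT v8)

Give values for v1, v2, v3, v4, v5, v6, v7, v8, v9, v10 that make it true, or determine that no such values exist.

v1: False, v2: False, v3: False, v4: True, v5: False, v6: False, v7: False, v8: False, v9: True, v10: True

Unit clause (v9) forces v9 = True.
In (NOT v7 OR NOT v9) only NOT v7 is left, so v7 = False.
In (v4 OR NOT v9) only v4 is left, so v4 = True.
In (NOT v4 OR NOT v5 OR v7) only NOT v5 is left, so v5 = False.
In (NOT v3 OR NOT v4 OR v7 OR NOT v9) only NOT v3 is left, so v3 = False.
In (v10 OR NOT v4 OR NOT v9) only v10 is left, so v10 = True.
In (NOT v4 OR NOT v6) only NOT v6 is left, so v6 = False.
Set v1 = False.
  then (v1 OR NOT v10 OR NOT v4 OR NOT v8) forces v8 = False.
Set v2 = False.
All clauses satisfied.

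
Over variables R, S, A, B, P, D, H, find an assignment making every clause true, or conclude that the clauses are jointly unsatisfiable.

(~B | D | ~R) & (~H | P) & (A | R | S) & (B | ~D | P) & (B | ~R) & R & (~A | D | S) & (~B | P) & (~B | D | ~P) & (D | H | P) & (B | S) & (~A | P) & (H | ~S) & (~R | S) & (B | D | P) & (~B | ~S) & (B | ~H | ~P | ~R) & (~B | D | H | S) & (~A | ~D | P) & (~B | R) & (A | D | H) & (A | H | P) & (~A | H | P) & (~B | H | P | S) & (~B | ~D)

Unsatisfiable

Case R = True:
  (B | ~R) forces B = True.
  (~B | D | ~R) forces D = True.
  Clause (~B | ~D) is falsified — contradiction.
Case R = False:
  Clause (R) is falsified — contradiction.
Both cases fail, so the formula is unsatisfiable.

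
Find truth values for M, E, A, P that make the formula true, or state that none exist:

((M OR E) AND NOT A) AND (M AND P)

M=T; E=F; A=F; P=T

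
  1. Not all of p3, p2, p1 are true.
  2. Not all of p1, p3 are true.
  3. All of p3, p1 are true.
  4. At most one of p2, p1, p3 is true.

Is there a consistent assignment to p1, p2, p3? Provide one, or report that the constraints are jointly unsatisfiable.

Unsatisfiable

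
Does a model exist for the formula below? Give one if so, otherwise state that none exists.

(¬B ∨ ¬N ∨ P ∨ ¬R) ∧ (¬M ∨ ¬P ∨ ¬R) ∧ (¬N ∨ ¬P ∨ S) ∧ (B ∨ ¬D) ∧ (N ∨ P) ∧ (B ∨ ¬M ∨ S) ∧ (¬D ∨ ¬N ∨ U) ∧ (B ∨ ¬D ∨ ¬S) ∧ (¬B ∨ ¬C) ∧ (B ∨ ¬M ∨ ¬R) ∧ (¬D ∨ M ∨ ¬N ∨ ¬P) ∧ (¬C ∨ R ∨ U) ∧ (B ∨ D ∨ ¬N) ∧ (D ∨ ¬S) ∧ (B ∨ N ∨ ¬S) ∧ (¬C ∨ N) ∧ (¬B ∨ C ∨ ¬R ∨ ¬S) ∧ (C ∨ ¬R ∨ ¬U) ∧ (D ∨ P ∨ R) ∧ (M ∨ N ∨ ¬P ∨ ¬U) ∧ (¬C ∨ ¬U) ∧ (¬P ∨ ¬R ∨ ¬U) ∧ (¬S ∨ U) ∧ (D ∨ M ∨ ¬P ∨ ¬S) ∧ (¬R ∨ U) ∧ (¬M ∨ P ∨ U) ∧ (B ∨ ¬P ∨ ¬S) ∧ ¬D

Unit clause (¬D) forces D = False.
In (D ∨ ¬S) only ¬S is left, so S = False.
Set U = True.
  then (¬C ∨ ¬U) forces C = False.
  then (C ∨ ¬R ∨ ¬U) forces R = False.
  then (D ∨ P ∨ R) forces P = True.
  then (¬N ∨ ¬P ∨ S) forces N = False.
  then (M ∨ N ∨ ¬P ∨ ¬U) forces M = True.
  then (B ∨ ¬M ∨ S) forces B = True.
All clauses satisfied.

U: True, P: True, C: False, N: False, D: False, S: False, R: False, M: True, B: True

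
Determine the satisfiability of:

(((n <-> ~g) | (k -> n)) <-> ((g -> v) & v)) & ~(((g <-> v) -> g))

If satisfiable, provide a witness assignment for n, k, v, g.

n = False; k = True; v = False; g = False

  ((n <-> ~g) | (k -> n)) <-> ((g -> v) & v) = True
    (n <-> ~g) | (k -> n) = False
      n <-> ~g = False
        ~g = True
      k -> n = False
    (g -> v) & v = False
      g -> v = True
  ~(((g <-> v) -> g)) = True
    (g <-> v) -> g = False
      g <-> v = True
Both conjuncts True, so the formula holds.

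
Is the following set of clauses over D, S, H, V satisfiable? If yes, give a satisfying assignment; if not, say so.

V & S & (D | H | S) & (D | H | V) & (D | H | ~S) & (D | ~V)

Unit clause (V) forces V = True.
Unit clause (S) forces S = True.
In (D | ~V) only D is left, so D = True.
Set H = True.
All clauses satisfied.

D: True; S: True; H: True; V: True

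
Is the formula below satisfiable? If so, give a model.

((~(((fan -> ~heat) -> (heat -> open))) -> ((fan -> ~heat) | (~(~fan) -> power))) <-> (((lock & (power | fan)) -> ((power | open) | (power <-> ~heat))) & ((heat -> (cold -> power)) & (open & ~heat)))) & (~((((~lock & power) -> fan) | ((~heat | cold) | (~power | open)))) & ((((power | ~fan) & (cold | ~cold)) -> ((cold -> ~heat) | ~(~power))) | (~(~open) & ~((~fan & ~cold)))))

Unsatisfiable — no assignment works.

Case power = True: the formula simplifies to (open & ~heat) & ~(((~lock -> fan) | ((~heat | cold) | open))).
  heat = True: the conjunct ~heat is False.
  heat = False: the conjunct ~(((~lock -> fan) | ((~heat | cold) | open))) becomes ~(((~lock -> fan) | True)) = False.
Case power = False: the conjunct ~((((~lock & power) -> fan) | ((~heat | cold) | (~power | open)))) becomes ~((True | True)) = False.
Both cases fail — unsatisfiable.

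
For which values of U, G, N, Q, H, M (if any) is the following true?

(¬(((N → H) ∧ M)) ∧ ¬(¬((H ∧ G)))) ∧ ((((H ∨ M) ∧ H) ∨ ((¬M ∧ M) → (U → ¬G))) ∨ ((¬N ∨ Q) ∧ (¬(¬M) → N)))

U=T, G=T, N=T, Q=F, H=T, M=F

  ¬(((N → H) ∧ M)) ∧ ¬(¬((H ∧ G))) = True
    ¬(((N → H) ∧ M)) = True
      (N → H) ∧ M = False
        N → H = True
    ¬(¬((H ∧ G))) = True
      ¬((H ∧ G)) = False
        H ∧ G = True
  (((H ∨ M) ∧ H) ∨ ((¬M ∧ M) → (U → ¬G))) ∨ ((¬N ∨ Q) ∧ (¬(¬M) → N)) = True
    ((H ∨ M) ∧ H) ∨ ((¬M ∧ M) → (U → ¬G)) = True
      (H ∨ M) ∧ H = True
        H ∨ M = True
      (¬M ∧ M) → (U → ¬G) = True
        ¬M ∧ M = False
          ¬M = True
        U → ¬G = False
          ¬G = False
    (¬N ∨ Q) ∧ (¬(¬M) → N) = False
      ¬N ∨ Q = False
        ¬N = False
      ¬(¬M) → N = True
        ¬(¬M) = False
          ¬M = True
Both conjuncts True, so the formula holds.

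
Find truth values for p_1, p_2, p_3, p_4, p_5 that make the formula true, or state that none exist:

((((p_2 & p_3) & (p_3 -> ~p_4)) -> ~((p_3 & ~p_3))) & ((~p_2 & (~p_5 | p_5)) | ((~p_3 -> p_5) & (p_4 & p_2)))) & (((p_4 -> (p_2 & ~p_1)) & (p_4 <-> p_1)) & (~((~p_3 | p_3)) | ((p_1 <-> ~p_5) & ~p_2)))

p_1: False, p_2: False, p_3: True, p_4: False, p_5: True

  (((p_2 & p_3) & (p_3 -> ~p_4)) -> ~((p_3 & ~p_3))) & ((~p_2 & (~p_5 | p_5)) | ((~p_3 -> p_5) & (p_4 & p_2))) = True
    ((p_2 & p_3) & (p_3 -> ~p_4)) -> ~((p_3 & ~p_3)) = True
      (p_2 & p_3) & (p_3 -> ~p_4) = False
        p_2 & p_3 = False
        p_3 -> ~p_4 = True
          ~p_4 = True
      ~((p_3 & ~p_3)) = True
        p_3 & ~p_3 = False
          ~p_3 = False
    (~p_2 & (~p_5 | p_5)) | ((~p_3 -> p_5) & (p_4 & p_2)) = True
      ~p_2 & (~p_5 | p_5) = True
        ~p_2 = True
        ~p_5 | p_5 = True
          ~p_5 = False
      (~p_3 -> p_5) & (p_4 & p_2) = False
        ~p_3 -> p_5 = True
          ~p_3 = False
        p_4 & p_2 = False
  ((p_4 -> (p_2 & ~p_1)) & (p_4 <-> p_1)) & (~((~p_3 | p_3)) | ((p_1 <-> ~p_5) & ~p_2)) = True
    (p_4 -> (p_2 & ~p_1)) & (p_4 <-> p_1) = True
      p_4 -> (p_2 & ~p_1) = True
        p_2 & ~p_1 = False
          ~p_1 = True
      p_4 <-> p_1 = True
    ~((~p_3 | p_3)) | ((p_1 <-> ~p_5) & ~p_2) = True
      ~((~p_3 | p_3)) = False
        ~p_3 | p_3 = True
          ~p_3 = False
      (p_1 <-> ~p_5) & ~p_2 = True
        p_1 <-> ~p_5 = True
          ~p_5 = False
        ~p_2 = True
Both conjuncts True, so the formula holds.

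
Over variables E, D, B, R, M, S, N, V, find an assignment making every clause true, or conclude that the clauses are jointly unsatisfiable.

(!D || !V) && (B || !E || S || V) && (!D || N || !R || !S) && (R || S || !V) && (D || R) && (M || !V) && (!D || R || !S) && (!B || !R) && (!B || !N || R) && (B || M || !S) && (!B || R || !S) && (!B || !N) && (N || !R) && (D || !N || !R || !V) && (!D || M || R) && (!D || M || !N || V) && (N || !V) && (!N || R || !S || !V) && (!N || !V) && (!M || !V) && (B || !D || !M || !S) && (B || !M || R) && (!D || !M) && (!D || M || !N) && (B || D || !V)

Set E = False.
Set D = False.
  then (D || R) forces R = True.
  then (!B || !R) forces B = False.
  then (N || !R) forces N = True.
  then (D || !N || !R || !V) forces V = False.
Set M = True.
Set S = True.
All clauses satisfied.

E: False; D: False; B: False; R: True; M: True; S: True; N: True; V: False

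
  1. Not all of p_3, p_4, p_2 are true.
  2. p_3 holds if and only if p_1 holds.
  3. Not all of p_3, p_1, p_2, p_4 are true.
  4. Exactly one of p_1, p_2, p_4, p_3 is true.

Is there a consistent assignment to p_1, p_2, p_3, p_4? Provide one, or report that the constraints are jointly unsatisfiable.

p_1 = False, p_2 = False, p_3 = False, p_4 = True

  (1) {p_3, p_4, p_2}: 1/3 true — not all ✓
  (2) p_3=F, p_1=F — same ✓
  (3) {p_3, p_1, p_2, p_4}: 1/4 true — not all ✓
  (4) {p_1, p_2, p_4, p_3}: 1 true — exactly one ✓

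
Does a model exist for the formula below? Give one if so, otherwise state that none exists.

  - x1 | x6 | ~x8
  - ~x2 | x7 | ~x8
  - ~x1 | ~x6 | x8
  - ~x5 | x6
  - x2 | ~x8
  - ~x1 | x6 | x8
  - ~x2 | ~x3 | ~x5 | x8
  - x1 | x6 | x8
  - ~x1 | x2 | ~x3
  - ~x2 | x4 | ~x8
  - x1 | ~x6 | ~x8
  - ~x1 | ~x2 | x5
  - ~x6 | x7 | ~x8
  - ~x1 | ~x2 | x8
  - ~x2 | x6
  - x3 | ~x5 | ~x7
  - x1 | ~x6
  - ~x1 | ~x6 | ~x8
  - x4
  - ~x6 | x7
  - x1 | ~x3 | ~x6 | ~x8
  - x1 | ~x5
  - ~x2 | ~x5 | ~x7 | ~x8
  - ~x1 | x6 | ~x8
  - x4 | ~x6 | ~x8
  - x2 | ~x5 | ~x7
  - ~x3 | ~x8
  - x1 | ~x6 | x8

Unsatisfiable — no assignment works.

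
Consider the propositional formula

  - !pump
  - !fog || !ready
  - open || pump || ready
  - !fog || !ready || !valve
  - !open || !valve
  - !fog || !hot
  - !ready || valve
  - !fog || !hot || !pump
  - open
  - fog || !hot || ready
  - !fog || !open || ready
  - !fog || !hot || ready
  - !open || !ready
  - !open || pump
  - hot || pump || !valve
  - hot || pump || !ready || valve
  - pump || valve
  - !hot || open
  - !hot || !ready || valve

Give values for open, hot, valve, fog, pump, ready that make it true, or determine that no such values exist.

Case open = True:
  (!pump) forces pump = False.
  Clause (!open || pump) is falsified — contradiction.
Case open = False:
  Clause (open) is falsified — contradiction.
Both cases fail, so the formula is unsatisfiable.

Unsatisfiable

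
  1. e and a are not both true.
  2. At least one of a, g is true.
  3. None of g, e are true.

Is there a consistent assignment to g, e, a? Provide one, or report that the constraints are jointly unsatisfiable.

g = False; e = False; a = True

  (1) e=F, a=T — not both ✓
  (2) {a, g}: 1 true — at least one ✓
  (3) {g, e}: 0 true — none ✓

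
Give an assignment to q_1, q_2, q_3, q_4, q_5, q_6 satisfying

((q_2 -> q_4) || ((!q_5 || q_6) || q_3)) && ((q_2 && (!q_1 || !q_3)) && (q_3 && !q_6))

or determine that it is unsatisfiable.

q_1 = False, q_2 = True, q_3 = True, q_4 = True, q_5 = False, q_6 = False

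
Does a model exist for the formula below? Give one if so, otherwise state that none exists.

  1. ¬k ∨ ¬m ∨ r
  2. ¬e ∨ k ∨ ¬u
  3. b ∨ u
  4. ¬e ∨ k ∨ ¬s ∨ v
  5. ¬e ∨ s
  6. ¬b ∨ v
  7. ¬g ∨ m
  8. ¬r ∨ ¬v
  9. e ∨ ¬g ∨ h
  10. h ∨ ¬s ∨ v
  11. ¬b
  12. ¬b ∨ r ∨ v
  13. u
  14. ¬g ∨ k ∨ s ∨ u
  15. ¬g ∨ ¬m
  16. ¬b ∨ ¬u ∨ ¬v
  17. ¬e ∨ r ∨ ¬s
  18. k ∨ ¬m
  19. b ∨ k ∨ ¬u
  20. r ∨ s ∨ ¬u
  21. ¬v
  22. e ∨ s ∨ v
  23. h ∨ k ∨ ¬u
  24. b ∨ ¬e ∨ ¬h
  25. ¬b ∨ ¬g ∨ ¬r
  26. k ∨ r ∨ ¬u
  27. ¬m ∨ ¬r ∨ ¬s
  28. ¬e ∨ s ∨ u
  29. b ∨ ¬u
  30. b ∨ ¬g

Case b = True:
  Clause (¬b) is falsified — contradiction.
Case b = False:
  (b ∨ u) forces u = True.
  Clause (b ∨ ¬u) is falsified — contradiction.
Both cases fail, so the formula is unsatisfiable.

Unsatisfiable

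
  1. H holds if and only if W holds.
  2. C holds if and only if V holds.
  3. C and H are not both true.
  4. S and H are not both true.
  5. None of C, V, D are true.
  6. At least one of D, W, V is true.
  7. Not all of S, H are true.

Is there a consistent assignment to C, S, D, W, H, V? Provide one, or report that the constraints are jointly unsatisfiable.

C: False; S: False; D: False; W: True; H: True; V: False

  (1) H=T, W=T — same ✓
  (2) C=F, V=F — same ✓
  (3) C=F, H=T — not both ✓
  (4) S=F, H=T — not both ✓
  (5) {C, V, D}: 0 true — none ✓
  (6) {D, W, V}: 1 true — at least one ✓
  (7) {S, H}: 1/2 true — not all ✓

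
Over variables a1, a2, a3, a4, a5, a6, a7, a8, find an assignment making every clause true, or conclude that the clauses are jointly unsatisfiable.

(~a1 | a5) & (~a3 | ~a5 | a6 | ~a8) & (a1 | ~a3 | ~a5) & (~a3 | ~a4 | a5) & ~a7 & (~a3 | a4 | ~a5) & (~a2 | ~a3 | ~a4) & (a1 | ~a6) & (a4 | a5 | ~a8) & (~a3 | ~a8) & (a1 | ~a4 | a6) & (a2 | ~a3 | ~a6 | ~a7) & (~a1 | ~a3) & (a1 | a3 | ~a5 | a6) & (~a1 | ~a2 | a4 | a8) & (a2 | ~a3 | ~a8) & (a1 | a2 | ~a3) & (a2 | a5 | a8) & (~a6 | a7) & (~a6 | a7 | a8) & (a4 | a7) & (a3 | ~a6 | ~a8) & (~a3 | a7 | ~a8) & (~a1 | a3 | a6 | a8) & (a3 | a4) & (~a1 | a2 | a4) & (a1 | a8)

Unit clause (~a7) forces a7 = False.
In (~a6 | a7) only ~a6 is left, so a6 = False.
In (a4 | a7) only a4 is left, so a4 = True.
In (a1 | ~a4 | a6) only a1 is left, so a1 = True.
In (~a1 | ~a3) only ~a3 is left, so a3 = False.
In (~a1 | a3 | a6 | a8) only a8 is left, so a8 = True.
In (~a1 | a5) only a5 is left, so a5 = True.
Set a2 = True.
All clauses satisfied.

a1 = True, a2 = True, a3 = False, a4 = True, a5 = True, a6 = False, a7 = False, a8 = True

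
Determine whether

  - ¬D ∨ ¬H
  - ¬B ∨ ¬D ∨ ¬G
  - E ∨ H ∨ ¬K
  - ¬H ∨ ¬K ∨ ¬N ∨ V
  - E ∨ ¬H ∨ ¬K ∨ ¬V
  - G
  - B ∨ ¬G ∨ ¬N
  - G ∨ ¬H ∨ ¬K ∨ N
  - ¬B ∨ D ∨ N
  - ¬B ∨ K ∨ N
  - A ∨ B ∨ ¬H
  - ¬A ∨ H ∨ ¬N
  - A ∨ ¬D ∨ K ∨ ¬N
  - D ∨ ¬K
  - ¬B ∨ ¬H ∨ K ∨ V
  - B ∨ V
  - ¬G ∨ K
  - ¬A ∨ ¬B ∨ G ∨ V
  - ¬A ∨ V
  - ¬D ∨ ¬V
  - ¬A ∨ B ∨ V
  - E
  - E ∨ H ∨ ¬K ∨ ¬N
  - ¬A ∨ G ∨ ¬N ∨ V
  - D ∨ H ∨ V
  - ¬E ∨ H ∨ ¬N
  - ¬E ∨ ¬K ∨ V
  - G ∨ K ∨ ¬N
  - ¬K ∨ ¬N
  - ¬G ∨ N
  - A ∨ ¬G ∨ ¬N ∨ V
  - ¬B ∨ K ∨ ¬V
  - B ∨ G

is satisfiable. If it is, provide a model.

Unsatisfiable

Case N = True:
  (G) forces G = True.
  (B ∨ ¬G ∨ ¬N) forces B = True.
  (¬B ∨ ¬D ∨ ¬G) forces D = False.
  (D ∨ ¬K) forces K = False.
  Clause (¬G ∨ K) is falsified — contradiction.
Case N = False:
  (G) forces G = True.
  Clause (¬G ∨ N) is falsified — contradiction.
Both cases fail, so the formula is unsatisfiable.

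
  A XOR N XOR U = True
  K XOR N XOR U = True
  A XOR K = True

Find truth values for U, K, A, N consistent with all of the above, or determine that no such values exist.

UNSATISFIABLE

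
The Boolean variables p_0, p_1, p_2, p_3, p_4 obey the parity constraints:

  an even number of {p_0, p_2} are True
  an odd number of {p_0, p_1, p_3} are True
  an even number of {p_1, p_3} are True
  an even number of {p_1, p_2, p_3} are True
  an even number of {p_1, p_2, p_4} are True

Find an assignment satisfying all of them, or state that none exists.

Adding constraints 1, 2, 4 mod 2: every variable appears an even number of times on the left, so the left side is 0.
But the right sides sum to 1 (mod 2). 0 ≠ 1 — the system is inconsistent.

The formula is unsatisfiable.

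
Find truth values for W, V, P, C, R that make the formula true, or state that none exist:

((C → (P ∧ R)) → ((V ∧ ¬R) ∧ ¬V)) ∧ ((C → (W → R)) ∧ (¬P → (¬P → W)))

W = True, V = False, P = False, C = True, R = True

  (C → (P ∧ R)) → ((V ∧ ¬R) ∧ ¬V) = True
    C → (P ∧ R) = False
      P ∧ R = False
    (V ∧ ¬R) ∧ ¬V = False
      V ∧ ¬R = False
        ¬R = False
      ¬V = True
  (C → (W → R)) ∧ (¬P → (¬P → W)) = True
    C → (W → R) = True
      W → R = True
    ¬P → (¬P → W) = True
      ¬P = True
      ¬P → W = True
        ¬P = True
Both conjuncts True, so the formula holds.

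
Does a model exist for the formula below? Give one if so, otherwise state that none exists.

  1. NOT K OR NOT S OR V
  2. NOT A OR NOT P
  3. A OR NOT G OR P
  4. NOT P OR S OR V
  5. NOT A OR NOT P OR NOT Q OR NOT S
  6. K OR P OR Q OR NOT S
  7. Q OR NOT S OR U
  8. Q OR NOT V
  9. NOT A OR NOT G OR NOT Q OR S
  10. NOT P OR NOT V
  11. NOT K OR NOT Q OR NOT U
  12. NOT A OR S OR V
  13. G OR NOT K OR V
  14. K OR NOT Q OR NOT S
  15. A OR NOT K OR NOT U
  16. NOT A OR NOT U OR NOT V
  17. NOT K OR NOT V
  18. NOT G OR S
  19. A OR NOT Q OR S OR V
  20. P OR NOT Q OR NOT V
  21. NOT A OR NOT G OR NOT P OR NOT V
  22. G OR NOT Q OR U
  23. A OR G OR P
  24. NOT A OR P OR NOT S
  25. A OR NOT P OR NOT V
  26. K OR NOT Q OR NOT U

Set G = True.
  then (NOT G OR S) forces S = True.
Try K = True:
  (NOT K OR NOT S OR V) forces V = True.
  clause (NOT K OR NOT V) is falsified — backtrack.
So K = False.
  then (K OR NOT Q OR NOT S) forces Q = False.
  then (K OR P OR Q OR NOT S) forces P = True.
  then (Q OR NOT S OR U) forces U = True.
  then (Q OR NOT V) forces V = False.
  then (NOT A OR NOT P) forces A = False.
All clauses satisfied.

G: True, S: True, K: False, V: False, Q: False, P: True, U: True, A: False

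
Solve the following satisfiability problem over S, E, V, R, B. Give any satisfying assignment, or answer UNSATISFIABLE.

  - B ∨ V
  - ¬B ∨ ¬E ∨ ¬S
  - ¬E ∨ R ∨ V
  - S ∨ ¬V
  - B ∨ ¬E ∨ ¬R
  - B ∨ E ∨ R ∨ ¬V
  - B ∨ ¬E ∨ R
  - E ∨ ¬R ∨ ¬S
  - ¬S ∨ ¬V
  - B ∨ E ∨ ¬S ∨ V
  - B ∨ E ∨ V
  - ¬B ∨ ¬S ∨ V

Try S = True:
  (¬S ∨ ¬V) forces V = False.
  (B ∨ V) forces B = True.
  clause (¬B ∨ ¬S ∨ V) is falsified — backtrack.
So S = False.
  then (S ∨ ¬V) forces V = False.
  then (B ∨ V) forces B = True.
Set E = True.
  then (¬E ∨ R ∨ V) forces R = True.
All clauses satisfied.

S = False, E = True, V = False, R = True, B = True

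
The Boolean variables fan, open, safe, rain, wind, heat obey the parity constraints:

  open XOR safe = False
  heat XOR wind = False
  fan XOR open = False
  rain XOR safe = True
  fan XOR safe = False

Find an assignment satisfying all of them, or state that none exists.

fan: True, open: True, safe: True, rain: False, wind: False, heat: False

open XOR safe = T XOR T = False ✓
heat XOR wind = F XOR F = False ✓
fan XOR open = T XOR T = False ✓
rain XOR safe = F XOR T = True ✓
fan XOR safe = T XOR T = False ✓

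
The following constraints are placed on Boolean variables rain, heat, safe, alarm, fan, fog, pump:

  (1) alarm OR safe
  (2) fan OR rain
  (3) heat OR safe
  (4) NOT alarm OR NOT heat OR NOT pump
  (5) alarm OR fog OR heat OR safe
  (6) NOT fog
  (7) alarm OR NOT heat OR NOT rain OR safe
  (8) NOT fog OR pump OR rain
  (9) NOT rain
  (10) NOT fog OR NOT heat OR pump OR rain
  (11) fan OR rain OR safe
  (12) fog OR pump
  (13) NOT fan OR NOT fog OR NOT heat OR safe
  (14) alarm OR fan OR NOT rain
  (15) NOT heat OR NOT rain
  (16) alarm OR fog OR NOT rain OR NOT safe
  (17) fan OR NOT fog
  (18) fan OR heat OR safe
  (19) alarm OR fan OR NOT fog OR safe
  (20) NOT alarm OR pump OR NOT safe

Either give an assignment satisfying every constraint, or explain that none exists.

Unit clause (NOT fog) forces fog = False.
Unit clause (NOT rain) forces rain = False.
In (fog OR pump) only pump is left, so pump = True.
In (fan OR rain) only fan is left, so fan = True.
Set heat = True.
  then (NOT alarm OR NOT heat OR NOT pump) forces alarm = False.
  then (alarm OR safe) forces safe = True.
All clauses satisfied.

rain: False, heat: True, safe: True, alarm: False, fan: True, fog: False, pump: True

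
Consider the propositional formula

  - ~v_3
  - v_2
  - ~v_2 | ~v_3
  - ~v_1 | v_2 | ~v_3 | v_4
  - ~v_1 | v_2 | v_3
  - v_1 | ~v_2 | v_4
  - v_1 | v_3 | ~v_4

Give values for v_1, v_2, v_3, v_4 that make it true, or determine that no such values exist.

Unit clause (~v_3) forces v_3 = False.
Unit clause (v_2) forces v_2 = True.
Try v_1 = False:
  (v_1 | ~v_2 | v_4) forces v_4 = True.
  clause (v_1 | v_3 | ~v_4) is falsified — backtrack.
So v_1 = True.
Set v_4 = True.
Check each clause:
  (~v_3): ~v_3 holds.
  (v_2): v_2 holds.
  (~v_2 | ~v_3): ~v_3 holds.
  (~v_1 | v_2 | ~v_3 | v_4): v_2 holds.
  (~v_1 | v_2 | v_3): v_2 holds.
  (v_1 | ~v_2 | v_4): v_1 holds.
  (v_1 | v_3 | ~v_4): v_1 holds.
All clauses satisfied.

v_1 = True, v_2 = True, v_3 = False, v_4 = True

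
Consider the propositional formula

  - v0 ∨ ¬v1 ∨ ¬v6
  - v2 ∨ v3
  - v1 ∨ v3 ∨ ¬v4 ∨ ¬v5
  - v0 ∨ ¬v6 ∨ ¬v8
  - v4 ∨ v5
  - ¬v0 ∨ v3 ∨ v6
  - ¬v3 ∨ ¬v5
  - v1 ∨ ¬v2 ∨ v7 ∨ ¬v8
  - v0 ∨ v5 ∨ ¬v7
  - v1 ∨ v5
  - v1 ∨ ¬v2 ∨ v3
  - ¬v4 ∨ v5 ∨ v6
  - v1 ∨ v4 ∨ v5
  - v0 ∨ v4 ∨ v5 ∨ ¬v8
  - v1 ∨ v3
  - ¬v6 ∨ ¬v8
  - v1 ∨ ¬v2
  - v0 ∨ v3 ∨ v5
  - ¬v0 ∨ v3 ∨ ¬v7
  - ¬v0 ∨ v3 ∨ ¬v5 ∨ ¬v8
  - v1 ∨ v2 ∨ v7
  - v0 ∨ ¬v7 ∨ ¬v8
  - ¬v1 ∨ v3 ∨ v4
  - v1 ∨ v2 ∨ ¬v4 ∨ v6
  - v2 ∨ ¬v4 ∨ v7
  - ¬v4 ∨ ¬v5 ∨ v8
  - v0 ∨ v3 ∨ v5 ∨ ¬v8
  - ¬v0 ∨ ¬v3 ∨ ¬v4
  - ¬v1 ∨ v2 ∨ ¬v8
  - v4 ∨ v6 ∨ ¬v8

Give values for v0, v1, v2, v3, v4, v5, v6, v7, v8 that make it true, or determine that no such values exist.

Set v0 = True.
Try v1 = False:
  (v1 ∨ v5) forces v5 = True.
  (¬v3 ∨ ¬v5) forces v3 = False.
  clause (v1 ∨ v3) is falsified — backtrack.
So v1 = True.
Set v2 = True.
Set v3 = False.
  then (¬v0 ∨ v3 ∨ v6) forces v6 = True.
  then (¬v6 ∨ ¬v8) forces v8 = False.
  then (¬v0 ∨ v3 ∨ ¬v7) forces v7 = False.
  then (¬v1 ∨ v3 ∨ v4) forces v4 = True.
  then (¬v4 ∨ ¬v5 ∨ v8) forces v5 = False.
All clauses satisfied.

v0: True, v1: True, v2: True, v3: False, v4: True, v5: False, v6: True, v7: False, v8: False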